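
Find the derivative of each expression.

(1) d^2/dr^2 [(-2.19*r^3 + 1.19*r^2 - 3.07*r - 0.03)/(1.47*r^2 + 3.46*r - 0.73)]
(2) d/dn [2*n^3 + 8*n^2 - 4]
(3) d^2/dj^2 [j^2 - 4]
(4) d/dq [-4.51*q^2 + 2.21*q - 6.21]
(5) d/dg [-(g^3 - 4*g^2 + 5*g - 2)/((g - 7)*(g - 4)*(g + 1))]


(1) = (-82.508868*r^3 + 40.461984*r^2 - 27.684324*r - 15.022792)/(3.176523*r^6 + 22.430142*r^5 + 48.062385*r^4 + 19.14418*r^3 - 23.867715*r^2 + 5.531502*r - 0.389017)
(2) = 2*n*(3*n + 8)
(3) = 2
(4) = 2.21 - 9.02*q
(5) = 6*(g^4 - 4*g^3 - 12*g^2 + 44*g - 29)/(g^6 - 20*g^5 + 134*g^4 - 284*g^3 - 271*g^2 + 952*g + 784)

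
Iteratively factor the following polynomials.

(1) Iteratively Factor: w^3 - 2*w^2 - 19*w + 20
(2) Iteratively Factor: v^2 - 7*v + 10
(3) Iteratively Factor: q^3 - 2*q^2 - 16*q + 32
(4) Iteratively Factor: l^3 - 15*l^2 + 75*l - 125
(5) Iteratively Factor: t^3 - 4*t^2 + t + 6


(1) = (w - 1)*(w^2 - w - 20) = (w - 1)*(w + 4)*(w - 5)
(2) = (v - 2)*(v - 5)
(3) = (q + 4)*(q^2 - 6*q + 8) = (q - 4)*(q + 4)*(q - 2)
(4) = (l - 5)*(l^2 - 10*l + 25) = (l - 5)^2*(l - 5)
(5) = (t - 3)*(t^2 - t - 2) = (t - 3)*(t - 2)*(t + 1)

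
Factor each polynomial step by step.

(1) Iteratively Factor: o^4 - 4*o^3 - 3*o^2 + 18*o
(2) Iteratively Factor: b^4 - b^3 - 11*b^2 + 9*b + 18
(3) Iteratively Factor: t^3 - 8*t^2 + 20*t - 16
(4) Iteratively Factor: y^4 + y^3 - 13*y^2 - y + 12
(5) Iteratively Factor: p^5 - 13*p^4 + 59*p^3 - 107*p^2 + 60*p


(1) = (o - 3)*(o^3 - o^2 - 6*o) = (o - 3)^2*(o^2 + 2*o) = (o - 3)^2*(o + 2)*(o)
(2) = (b - 3)*(b^3 + 2*b^2 - 5*b - 6) = (b - 3)*(b - 2)*(b^2 + 4*b + 3) = (b - 3)*(b - 2)*(b + 1)*(b + 3)
(3) = (t - 2)*(t^2 - 6*t + 8) = (t - 4)*(t - 2)*(t - 2)
(4) = (y + 4)*(y^3 - 3*y^2 - y + 3) = (y - 1)*(y + 4)*(y^2 - 2*y - 3) = (y - 3)*(y - 1)*(y + 4)*(y + 1)
(5) = (p - 1)*(p^4 - 12*p^3 + 47*p^2 - 60*p) = p*(p - 1)*(p^3 - 12*p^2 + 47*p - 60) = p*(p - 4)*(p - 1)*(p^2 - 8*p + 15) = p*(p - 4)*(p - 3)*(p - 1)*(p - 5)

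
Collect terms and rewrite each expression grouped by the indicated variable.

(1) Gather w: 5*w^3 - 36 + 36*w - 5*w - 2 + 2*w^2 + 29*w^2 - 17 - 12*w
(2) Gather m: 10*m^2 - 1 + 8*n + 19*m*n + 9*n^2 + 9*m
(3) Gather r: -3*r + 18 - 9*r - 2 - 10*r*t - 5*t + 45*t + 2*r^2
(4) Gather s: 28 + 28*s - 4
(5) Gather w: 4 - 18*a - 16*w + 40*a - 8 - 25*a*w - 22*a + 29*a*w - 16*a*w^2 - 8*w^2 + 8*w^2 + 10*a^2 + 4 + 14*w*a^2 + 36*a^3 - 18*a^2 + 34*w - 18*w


(1) = 5*w^3 + 31*w^2 + 19*w - 55
(2) = 10*m^2 + m*(19*n + 9) + 9*n^2 + 8*n - 1
(3) = 2*r^2 + r*(-10*t - 12) + 40*t + 16
(4) = 28*s + 24
(5) = 36*a^3 - 8*a^2 - 16*a*w^2 + w*(14*a^2 + 4*a)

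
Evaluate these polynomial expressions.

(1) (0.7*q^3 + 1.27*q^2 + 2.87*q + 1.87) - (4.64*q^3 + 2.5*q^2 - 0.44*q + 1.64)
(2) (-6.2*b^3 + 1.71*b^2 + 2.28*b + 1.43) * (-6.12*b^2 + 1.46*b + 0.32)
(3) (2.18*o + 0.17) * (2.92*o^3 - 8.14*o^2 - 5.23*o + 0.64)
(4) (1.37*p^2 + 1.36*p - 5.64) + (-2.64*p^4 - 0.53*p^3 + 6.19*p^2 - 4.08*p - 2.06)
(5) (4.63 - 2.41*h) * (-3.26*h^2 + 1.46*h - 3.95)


(1) = -3.94*q^3 - 1.23*q^2 + 3.31*q + 0.23
(2) = 37.944*b^5 - 19.5172*b^4 - 13.441*b^3 - 4.8756*b^2 + 2.8174*b + 0.4576
(3) = 6.3656*o^4 - 17.2488*o^3 - 12.7852*o^2 + 0.5061*o + 0.1088
(4) = -2.64*p^4 - 0.53*p^3 + 7.56*p^2 - 2.72*p - 7.7
(5) = 7.8566*h^3 - 18.6124*h^2 + 16.2793*h - 18.2885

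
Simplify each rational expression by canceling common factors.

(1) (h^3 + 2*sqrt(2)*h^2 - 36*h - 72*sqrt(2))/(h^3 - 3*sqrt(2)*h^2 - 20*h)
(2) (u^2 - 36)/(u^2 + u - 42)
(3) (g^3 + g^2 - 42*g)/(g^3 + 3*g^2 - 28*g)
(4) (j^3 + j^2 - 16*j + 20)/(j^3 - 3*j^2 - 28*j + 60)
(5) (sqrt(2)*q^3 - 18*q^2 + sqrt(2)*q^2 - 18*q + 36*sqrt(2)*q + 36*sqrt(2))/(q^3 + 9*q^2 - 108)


(1) = (h^2 - 36)/(h^2 - 5*sqrt(2)*h)
(2) = (u + 6)/(u + 7)
(3) = (g - 6)/(g - 4)
(4) = (j - 2)/(j - 6)
(5) = (sqrt(2)*q^3 + q^2*(-18 + sqrt(2)) + q*(-18 + 36*sqrt(2)) + 36*sqrt(2))/(q^3 + 9*q^2 - 108)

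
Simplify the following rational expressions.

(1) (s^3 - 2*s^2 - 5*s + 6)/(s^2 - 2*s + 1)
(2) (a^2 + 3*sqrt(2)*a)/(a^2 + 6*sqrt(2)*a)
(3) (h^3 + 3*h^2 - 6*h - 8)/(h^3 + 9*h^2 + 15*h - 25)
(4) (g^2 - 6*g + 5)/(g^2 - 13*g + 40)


(1) = (s^2 - s - 6)/(s - 1)
(2) = (a + 3*sqrt(2))/(a + 6*sqrt(2))
(3) = (h^3 + 3*h^2 - 6*h - 8)/(h^3 + 9*h^2 + 15*h - 25)
(4) = (g - 1)/(g - 8)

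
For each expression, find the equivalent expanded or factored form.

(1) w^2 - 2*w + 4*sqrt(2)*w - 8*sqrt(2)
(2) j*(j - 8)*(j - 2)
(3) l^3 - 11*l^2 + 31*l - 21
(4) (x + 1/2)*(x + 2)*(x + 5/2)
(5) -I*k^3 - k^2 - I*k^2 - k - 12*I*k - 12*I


(1) = (w - 2)*(w + 4*sqrt(2))
(2) = j^3 - 10*j^2 + 16*j
(3) = (l - 7)*(l - 3)*(l - 1)
(4) = x^3 + 5*x^2 + 29*x/4 + 5/2
(5) = (k - 4*I)*(k + 3*I)*(-I*k - I)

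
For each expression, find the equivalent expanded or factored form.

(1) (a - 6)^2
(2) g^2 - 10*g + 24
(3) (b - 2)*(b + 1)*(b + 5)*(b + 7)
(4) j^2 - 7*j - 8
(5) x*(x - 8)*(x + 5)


(1) = a^2 - 12*a + 36
(2) = (g - 6)*(g - 4)
(3) = b^4 + 11*b^3 + 21*b^2 - 59*b - 70
(4) = (j - 8)*(j + 1)
(5) = x^3 - 3*x^2 - 40*x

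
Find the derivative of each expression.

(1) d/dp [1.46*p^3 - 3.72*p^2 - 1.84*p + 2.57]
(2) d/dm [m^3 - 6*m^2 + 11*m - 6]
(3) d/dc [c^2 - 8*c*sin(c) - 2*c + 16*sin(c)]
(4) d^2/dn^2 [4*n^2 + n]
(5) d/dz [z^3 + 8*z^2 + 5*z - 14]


(1) = 4.38*p^2 - 7.44*p - 1.84
(2) = 3*m^2 - 12*m + 11
(3) = -8*c*cos(c) + 2*c - 8*sin(c) + 16*cos(c) - 2
(4) = 8
(5) = 3*z^2 + 16*z + 5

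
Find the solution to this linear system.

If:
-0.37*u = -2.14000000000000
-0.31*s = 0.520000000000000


Then:
s = -1.68
u = 5.78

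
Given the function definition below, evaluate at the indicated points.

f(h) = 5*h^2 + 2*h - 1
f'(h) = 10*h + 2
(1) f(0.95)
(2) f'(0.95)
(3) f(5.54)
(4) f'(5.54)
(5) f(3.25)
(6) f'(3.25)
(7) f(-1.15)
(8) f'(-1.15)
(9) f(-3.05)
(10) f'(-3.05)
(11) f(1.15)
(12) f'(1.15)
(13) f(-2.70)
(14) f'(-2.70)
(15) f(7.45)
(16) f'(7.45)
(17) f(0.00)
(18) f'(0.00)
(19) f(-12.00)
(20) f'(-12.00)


(1) = 5.41
(2) = 11.50
(3) = 163.54
(4) = 57.40
(5) = 58.31
(6) = 34.50
(7) = 3.31
(8) = -9.50
(9) = 39.41
(10) = -28.50
(11) = 7.91
(12) = 13.50
(13) = 30.05
(14) = -25.00
(15) = 291.41
(16) = 76.50
(17) = -1.00
(18) = 2.00
(19) = 695.00
(20) = -118.00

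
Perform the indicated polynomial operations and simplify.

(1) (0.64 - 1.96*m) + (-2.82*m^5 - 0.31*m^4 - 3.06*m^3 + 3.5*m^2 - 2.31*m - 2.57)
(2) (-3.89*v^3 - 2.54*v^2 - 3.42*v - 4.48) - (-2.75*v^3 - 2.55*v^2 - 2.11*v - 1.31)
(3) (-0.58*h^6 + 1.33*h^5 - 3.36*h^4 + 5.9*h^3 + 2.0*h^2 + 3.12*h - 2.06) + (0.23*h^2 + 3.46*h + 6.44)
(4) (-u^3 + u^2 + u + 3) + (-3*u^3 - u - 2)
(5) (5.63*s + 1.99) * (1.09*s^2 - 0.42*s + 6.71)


(1) = -2.82*m^5 - 0.31*m^4 - 3.06*m^3 + 3.5*m^2 - 4.27*m - 1.93
(2) = -1.14*v^3 + 0.01*v^2 - 1.31*v - 3.17
(3) = -0.58*h^6 + 1.33*h^5 - 3.36*h^4 + 5.9*h^3 + 2.23*h^2 + 6.58*h + 4.38
(4) = -4*u^3 + u^2 + 1
(5) = 6.1367*s^3 - 0.1955*s^2 + 36.9415*s + 13.3529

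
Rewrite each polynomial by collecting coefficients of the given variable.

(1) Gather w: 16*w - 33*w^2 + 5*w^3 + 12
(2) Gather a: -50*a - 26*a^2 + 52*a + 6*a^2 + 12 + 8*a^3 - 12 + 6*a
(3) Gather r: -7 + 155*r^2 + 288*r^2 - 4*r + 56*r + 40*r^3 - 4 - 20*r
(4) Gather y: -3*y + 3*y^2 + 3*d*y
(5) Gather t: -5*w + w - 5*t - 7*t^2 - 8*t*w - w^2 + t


(1) = 5*w^3 - 33*w^2 + 16*w + 12
(2) = 8*a^3 - 20*a^2 + 8*a
(3) = 40*r^3 + 443*r^2 + 32*r - 11
(4) = 3*y^2 + y*(3*d - 3)
(5) = -7*t^2 + t*(-8*w - 4) - w^2 - 4*w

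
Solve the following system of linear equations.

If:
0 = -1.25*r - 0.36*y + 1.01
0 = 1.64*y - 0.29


Then:
r = 0.76
y = 0.18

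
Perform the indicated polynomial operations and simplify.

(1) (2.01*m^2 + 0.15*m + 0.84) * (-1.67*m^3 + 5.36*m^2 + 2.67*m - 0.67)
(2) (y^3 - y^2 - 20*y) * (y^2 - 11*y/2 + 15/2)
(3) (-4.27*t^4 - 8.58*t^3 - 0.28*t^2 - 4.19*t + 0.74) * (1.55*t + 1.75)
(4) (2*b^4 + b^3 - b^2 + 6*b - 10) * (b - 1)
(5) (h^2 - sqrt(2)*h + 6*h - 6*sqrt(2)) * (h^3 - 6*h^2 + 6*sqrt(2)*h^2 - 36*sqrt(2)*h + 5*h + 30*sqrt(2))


(1) = -3.3567*m^5 + 10.5231*m^4 + 4.7679*m^3 + 3.5562*m^2 + 2.1423*m - 0.5628
(2) = y^5 - 13*y^4/2 - 7*y^3 + 205*y^2/2 - 150*y
(3) = -6.6185*t^5 - 20.7715*t^4 - 15.449*t^3 - 6.9845*t^2 - 6.1855*t + 1.295
(4) = 2*b^5 - b^4 - 2*b^3 + 7*b^2 - 16*b + 10
(5) = h^5 + 5*sqrt(2)*h^4 - 43*h^3 - 155*sqrt(2)*h^2 + 30*h^2 + 150*sqrt(2)*h + 372*h - 360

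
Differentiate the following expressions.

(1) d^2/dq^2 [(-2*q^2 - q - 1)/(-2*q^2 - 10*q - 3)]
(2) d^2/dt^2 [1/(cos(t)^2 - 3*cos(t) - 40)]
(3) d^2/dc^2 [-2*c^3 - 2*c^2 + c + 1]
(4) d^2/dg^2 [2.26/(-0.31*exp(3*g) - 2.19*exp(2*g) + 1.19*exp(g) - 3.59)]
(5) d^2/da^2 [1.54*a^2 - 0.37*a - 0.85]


(1) = 4*(-18*q^3 - 12*q^2 + 21*q + 41)/(8*q^6 + 120*q^5 + 636*q^4 + 1360*q^3 + 954*q^2 + 270*q + 27)
(2) = (4*sin(t)^4 - 171*sin(t)^2 - 435*cos(t)/4 - 9*cos(3*t)/4 + 69)/(sin(t)^2 + 3*cos(t) + 39)^3
(3) = -12*c - 4
(4) = (-2.26*(0.93*exp(2*g) + 4.38*exp(g) - 1.19)*(1.86*exp(2*g) + 8.76*exp(g) - 2.38)*exp(g) + (6.3054*exp(2*g) + 19.7976*exp(g) - 2.6894)*(0.31*exp(3*g) + 2.19*exp(2*g) - 1.19*exp(g) + 3.59))*exp(g)/(0.31*exp(3*g) + 2.19*exp(2*g) - 1.19*exp(g) + 3.59)^3
(5) = 3.08000000000000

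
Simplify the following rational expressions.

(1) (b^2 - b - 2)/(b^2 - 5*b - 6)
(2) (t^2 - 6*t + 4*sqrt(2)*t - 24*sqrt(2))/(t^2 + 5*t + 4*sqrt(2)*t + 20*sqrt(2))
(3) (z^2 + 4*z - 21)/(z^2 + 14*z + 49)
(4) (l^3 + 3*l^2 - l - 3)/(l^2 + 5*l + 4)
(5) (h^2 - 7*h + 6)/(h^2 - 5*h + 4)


(1) = (b - 2)/(b - 6)
(2) = (t - 6)/(t + 5)
(3) = (z - 3)/(z + 7)
(4) = (l^2 + 2*l - 3)/(l + 4)
(5) = (h - 6)/(h - 4)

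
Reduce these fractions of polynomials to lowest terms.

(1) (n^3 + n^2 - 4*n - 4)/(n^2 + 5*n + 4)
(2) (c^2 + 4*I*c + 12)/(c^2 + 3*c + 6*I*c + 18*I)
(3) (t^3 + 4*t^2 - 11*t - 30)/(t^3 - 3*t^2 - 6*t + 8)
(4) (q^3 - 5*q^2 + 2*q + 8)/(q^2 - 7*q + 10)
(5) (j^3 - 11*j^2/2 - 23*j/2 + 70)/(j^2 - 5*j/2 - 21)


(1) = (n^2 - 4)/(n + 4)
(2) = (c - 2*I)/(c + 3)
(3) = (t^2 + 2*t - 15)/(t^2 - 5*t + 4)
(4) = (q^2 - 3*q - 4)/(q - 5)
(5) = (j^2 - 9*j + 20)/(j - 6)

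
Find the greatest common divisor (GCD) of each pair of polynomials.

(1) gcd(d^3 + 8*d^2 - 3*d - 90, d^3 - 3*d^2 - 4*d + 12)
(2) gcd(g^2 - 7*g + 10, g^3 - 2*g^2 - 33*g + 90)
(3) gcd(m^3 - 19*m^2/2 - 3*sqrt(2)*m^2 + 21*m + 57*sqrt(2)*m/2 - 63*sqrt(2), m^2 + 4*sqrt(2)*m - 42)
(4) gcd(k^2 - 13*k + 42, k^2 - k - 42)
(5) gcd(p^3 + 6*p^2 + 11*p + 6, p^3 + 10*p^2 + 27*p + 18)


(1) = gcd((d - 3)*(d + 5)*(d + 6), (d - 3)*(d - 2)*(d + 2)) = d - 3
(2) = gcd((g - 5)*(g - 2), (g - 5)*(g - 3)*(g + 6)) = g - 5
(3) = m - 3*sqrt(2)
(4) = gcd((k - 7)*(k - 6), (k - 7)*(k + 6)) = k - 7
(5) = p^2 + 4*p + 3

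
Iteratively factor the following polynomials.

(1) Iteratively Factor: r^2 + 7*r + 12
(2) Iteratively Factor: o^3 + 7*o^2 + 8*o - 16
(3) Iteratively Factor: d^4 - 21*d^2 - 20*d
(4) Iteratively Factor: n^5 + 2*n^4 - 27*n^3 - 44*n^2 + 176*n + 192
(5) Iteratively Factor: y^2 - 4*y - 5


(1) = (r + 3)*(r + 4)
(2) = (o + 4)*(o^2 + 3*o - 4) = (o + 4)^2*(o - 1)
(3) = (d)*(d^3 - 21*d - 20) = d*(d + 1)*(d^2 - d - 20) = d*(d + 1)*(d + 4)*(d - 5)
(4) = (n - 3)*(n^4 + 5*n^3 - 12*n^2 - 80*n - 64) = (n - 3)*(n + 4)*(n^3 + n^2 - 16*n - 16) = (n - 3)*(n + 1)*(n + 4)*(n^2 - 16) = (n - 3)*(n + 1)*(n + 4)^2*(n - 4)
(5) = (y + 1)*(y - 5)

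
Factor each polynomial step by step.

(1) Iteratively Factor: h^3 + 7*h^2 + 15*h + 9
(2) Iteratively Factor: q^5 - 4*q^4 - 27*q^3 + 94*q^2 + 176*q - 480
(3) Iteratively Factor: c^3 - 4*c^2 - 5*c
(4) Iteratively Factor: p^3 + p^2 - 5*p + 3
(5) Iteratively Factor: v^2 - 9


(1) = (h + 3)*(h^2 + 4*h + 3) = (h + 3)^2*(h + 1)
(2) = (q - 2)*(q^4 - 2*q^3 - 31*q^2 + 32*q + 240) = (q - 5)*(q - 2)*(q^3 + 3*q^2 - 16*q - 48) = (q - 5)*(q - 2)*(q + 3)*(q^2 - 16) = (q - 5)*(q - 2)*(q + 3)*(q + 4)*(q - 4)
(3) = (c + 1)*(c^2 - 5*c) = c*(c + 1)*(c - 5)
(4) = (p - 1)*(p^2 + 2*p - 3) = (p - 1)*(p + 3)*(p - 1)
(5) = (v - 3)*(v + 3)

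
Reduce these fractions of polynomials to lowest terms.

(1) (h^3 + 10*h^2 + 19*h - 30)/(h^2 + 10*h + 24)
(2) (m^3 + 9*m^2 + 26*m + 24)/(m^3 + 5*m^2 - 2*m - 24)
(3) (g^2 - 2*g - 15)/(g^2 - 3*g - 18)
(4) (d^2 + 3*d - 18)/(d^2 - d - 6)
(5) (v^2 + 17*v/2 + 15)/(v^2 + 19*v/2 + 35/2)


(1) = (h^2 + 4*h - 5)/(h + 4)
(2) = (m + 2)/(m - 2)
(3) = (g - 5)/(g - 6)
(4) = (d + 6)/(d + 2)
(5) = (v + 6)/(v + 7)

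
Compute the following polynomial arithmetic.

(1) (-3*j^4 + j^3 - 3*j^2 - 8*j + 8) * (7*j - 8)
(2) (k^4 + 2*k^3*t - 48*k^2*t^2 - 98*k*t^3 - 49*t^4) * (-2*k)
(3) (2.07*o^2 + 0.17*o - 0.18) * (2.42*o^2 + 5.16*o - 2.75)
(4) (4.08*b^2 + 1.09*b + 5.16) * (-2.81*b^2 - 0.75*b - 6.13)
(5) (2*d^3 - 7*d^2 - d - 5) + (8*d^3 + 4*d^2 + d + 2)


(1) = -21*j^5 + 31*j^4 - 29*j^3 - 32*j^2 + 120*j - 64
(2) = -2*k^5 - 4*k^4*t + 96*k^3*t^2 + 196*k^2*t^3 + 98*k*t^4
(3) = 5.0094*o^4 + 11.0926*o^3 - 5.2509*o^2 - 1.3963*o + 0.495
(4) = -11.4648*b^4 - 6.1229*b^3 - 40.3275*b^2 - 10.5517*b - 31.6308
(5) = 10*d^3 - 3*d^2 - 3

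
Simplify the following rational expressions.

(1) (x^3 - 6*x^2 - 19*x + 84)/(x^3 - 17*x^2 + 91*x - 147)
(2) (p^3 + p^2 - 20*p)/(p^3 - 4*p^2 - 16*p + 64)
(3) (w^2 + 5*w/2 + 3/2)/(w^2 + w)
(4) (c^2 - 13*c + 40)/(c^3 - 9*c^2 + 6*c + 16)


(1) = (x + 4)/(x - 7)
(2) = (p^2 + 5*p)/(p^2 - 16)
(3) = (2*w + 3)/(2*w)
(4) = (c - 5)/(c^2 - c - 2)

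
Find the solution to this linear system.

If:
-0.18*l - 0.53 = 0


Then:
l = -2.94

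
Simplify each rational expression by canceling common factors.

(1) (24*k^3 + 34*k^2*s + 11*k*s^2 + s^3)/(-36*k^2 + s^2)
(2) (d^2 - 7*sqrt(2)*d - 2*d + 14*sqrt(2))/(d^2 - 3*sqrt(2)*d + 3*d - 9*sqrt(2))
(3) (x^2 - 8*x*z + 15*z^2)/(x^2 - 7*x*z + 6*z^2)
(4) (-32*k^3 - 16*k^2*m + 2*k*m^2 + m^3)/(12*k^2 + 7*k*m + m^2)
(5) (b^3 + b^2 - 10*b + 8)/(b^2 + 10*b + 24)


(1) = (4*k^2 + 5*k*s + s^2)/(-6*k + s)
(2) = (d^2 + d*(-7*sqrt(2) - 2) + 14*sqrt(2))/(d^2 + d*(3 - 3*sqrt(2)) - 9*sqrt(2))
(3) = (x^2 - 8*x*z + 15*z^2)/(x^2 - 7*x*z + 6*z^2)
(4) = (-8*k^2 - 2*k*m + m^2)/(3*k + m)
(5) = (b^2 - 3*b + 2)/(b + 6)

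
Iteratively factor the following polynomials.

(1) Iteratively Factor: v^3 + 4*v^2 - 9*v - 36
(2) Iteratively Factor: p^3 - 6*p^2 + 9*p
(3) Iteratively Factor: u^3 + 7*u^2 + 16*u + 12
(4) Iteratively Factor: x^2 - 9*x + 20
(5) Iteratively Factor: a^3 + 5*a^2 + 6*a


(1) = (v - 3)*(v^2 + 7*v + 12) = (v - 3)*(v + 3)*(v + 4)
(2) = (p - 3)*(p^2 - 3*p) = p*(p - 3)*(p - 3)
(3) = (u + 3)*(u^2 + 4*u + 4) = (u + 2)*(u + 3)*(u + 2)
(4) = (x - 4)*(x - 5)
(5) = (a + 2)*(a^2 + 3*a) = a*(a + 2)*(a + 3)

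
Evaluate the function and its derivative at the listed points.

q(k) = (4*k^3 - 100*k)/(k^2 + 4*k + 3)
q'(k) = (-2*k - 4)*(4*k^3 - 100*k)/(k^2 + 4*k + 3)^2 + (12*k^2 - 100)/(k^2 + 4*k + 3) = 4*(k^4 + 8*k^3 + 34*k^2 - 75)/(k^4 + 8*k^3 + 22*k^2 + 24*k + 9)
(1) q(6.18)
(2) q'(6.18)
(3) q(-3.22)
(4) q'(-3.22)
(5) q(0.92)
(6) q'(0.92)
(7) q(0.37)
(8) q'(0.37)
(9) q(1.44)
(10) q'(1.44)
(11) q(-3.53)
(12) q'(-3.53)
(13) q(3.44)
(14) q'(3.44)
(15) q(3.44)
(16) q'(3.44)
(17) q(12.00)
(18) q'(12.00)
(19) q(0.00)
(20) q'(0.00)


(1) = 4.95
(2) = 4.21
(3) = 385.86
(4) = 1977.73
(5) = -11.81
(6) = -2.77
(7) = -7.97
(8) = -13.12
(9) = -12.19
(10) = 0.81
(11) = 132.04
(12) = 338.26
(13) = -6.34
(14) = 3.88
(15) = -6.34
(16) = 3.88
(17) = 29.29
(18) = 4.14
(19) = 0.00
(20) = -33.33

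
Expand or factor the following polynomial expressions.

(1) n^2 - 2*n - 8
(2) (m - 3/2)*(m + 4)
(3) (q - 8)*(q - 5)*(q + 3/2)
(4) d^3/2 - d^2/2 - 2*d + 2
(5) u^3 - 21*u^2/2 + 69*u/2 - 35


(1) = (n - 4)*(n + 2)
(2) = m^2 + 5*m/2 - 6
(3) = q^3 - 23*q^2/2 + 41*q/2 + 60
(4) = (d/2 + 1)*(d - 2)*(d - 1)
(5) = (u - 5)*(u - 7/2)*(u - 2)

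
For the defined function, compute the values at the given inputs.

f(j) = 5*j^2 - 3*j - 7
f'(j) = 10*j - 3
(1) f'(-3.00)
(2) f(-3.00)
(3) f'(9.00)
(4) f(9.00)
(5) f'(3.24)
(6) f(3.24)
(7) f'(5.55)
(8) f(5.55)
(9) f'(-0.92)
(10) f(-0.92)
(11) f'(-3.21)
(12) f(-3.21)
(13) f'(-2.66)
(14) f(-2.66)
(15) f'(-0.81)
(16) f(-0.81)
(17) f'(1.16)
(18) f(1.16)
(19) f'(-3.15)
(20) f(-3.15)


(1) = -33.00
(2) = 47.00
(3) = 87.00
(4) = 371.00
(5) = 29.40
(6) = 35.77
(7) = 52.50
(8) = 130.36
(9) = -12.20
(10) = -0.01
(11) = -35.10
(12) = 54.15
(13) = -29.60
(14) = 36.36
(15) = -11.10
(16) = -1.29
(17) = 8.60
(18) = -3.75
(19) = -34.50
(20) = 52.06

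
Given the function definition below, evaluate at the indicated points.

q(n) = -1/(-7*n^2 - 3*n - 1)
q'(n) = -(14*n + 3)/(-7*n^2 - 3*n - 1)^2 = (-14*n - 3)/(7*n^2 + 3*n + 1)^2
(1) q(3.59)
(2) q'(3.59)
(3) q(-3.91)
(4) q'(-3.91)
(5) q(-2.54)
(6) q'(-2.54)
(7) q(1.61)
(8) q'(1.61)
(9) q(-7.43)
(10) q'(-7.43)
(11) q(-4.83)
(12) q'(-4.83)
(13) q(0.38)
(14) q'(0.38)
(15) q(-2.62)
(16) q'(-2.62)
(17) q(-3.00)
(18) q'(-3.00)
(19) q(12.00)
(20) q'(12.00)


(1) = 0.01
(2) = -0.01
(3) = 0.01
(4) = 0.01
(5) = 0.03
(6) = 0.02
(7) = 0.04
(8) = -0.04
(9) = 0.00
(10) = 0.00
(11) = 0.01
(12) = 0.00
(13) = 0.32
(14) = -0.84
(15) = 0.02
(16) = 0.02
(17) = 0.02
(18) = 0.01
(19) = 0.00
(20) = -0.00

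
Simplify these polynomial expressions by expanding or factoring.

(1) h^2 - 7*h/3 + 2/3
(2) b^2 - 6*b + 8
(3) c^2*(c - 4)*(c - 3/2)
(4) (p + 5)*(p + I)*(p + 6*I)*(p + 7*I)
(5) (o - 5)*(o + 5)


(1) = (h - 2)*(h - 1/3)
(2) = (b - 4)*(b - 2)
(3) = c^4 - 11*c^3/2 + 6*c^2
(4) = p^4 + 5*p^3 + 14*I*p^3 - 55*p^2 + 70*I*p^2 - 275*p - 42*I*p - 210*I
(5) = o^2 - 25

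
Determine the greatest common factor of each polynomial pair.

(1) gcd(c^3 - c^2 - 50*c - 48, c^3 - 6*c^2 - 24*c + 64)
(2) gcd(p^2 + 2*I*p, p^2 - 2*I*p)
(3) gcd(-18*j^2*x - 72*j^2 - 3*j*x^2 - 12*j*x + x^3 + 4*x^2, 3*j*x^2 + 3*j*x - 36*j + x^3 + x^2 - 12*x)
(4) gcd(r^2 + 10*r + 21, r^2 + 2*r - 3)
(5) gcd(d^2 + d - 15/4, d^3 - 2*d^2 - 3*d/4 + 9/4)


(1) = c - 8
(2) = gcd(p*(p + 2*I), p*(p - 2*I)) = p
(3) = gcd((-6*j + x)*(3*j + x)*(x + 4), (3*j + x)*(x - 3)*(x + 4)) = 3*j*x + 12*j + x^2 + 4*x
(4) = r + 3
(5) = d - 3/2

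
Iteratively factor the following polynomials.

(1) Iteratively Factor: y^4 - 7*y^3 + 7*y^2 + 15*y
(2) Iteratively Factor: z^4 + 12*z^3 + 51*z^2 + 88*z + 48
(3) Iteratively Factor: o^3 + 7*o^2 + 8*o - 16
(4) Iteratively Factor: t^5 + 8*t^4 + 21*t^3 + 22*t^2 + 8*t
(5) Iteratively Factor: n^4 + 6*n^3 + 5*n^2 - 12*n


(1) = (y - 5)*(y^3 - 2*y^2 - 3*y) = (y - 5)*(y + 1)*(y^2 - 3*y) = y*(y - 5)*(y + 1)*(y - 3)
(2) = (z + 4)*(z^3 + 8*z^2 + 19*z + 12) = (z + 4)^2*(z^2 + 4*z + 3) = (z + 3)*(z + 4)^2*(z + 1)
(3) = (o + 4)*(o^2 + 3*o - 4) = (o - 1)*(o + 4)*(o + 4)
(4) = (t + 2)*(t^4 + 6*t^3 + 9*t^2 + 4*t) = t*(t + 2)*(t^3 + 6*t^2 + 9*t + 4) = t*(t + 1)*(t + 2)*(t^2 + 5*t + 4) = t*(t + 1)*(t + 2)*(t + 4)*(t + 1)
(5) = (n - 1)*(n^3 + 7*n^2 + 12*n) = (n - 1)*(n + 4)*(n^2 + 3*n) = (n - 1)*(n + 3)*(n + 4)*(n)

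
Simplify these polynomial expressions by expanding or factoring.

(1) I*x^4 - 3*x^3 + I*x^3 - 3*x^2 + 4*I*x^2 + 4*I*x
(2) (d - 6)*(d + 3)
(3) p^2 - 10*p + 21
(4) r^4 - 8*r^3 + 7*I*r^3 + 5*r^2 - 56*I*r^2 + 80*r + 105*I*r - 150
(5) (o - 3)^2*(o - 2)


(1) = x*(x - I)*(x + 4*I)*(I*x + I)
(2) = d^2 - 3*d - 18
(3) = (p - 7)*(p - 3)
(4) = (r - 5)*(r - 3)*(r + 2*I)*(r + 5*I)
(5) = o^3 - 8*o^2 + 21*o - 18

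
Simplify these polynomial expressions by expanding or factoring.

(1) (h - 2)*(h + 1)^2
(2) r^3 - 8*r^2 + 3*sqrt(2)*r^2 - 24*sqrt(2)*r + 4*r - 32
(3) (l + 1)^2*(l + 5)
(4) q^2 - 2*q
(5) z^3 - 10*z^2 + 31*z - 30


(1) = h^3 - 3*h - 2
(2) = (r - 8)*(r + sqrt(2))*(r + 2*sqrt(2))
(3) = l^3 + 7*l^2 + 11*l + 5
(4) = q*(q - 2)
(5) = (z - 5)*(z - 3)*(z - 2)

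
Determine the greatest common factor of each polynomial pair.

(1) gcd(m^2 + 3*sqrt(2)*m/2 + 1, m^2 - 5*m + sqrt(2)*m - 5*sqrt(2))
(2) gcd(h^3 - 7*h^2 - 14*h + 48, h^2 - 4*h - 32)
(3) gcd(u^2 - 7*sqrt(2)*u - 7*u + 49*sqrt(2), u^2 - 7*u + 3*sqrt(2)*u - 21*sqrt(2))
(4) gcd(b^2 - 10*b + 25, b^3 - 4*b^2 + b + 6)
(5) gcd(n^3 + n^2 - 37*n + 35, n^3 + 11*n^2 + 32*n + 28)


(1) = m + sqrt(2)
(2) = h - 8
(3) = gcd((u - 7)*(u - 7*sqrt(2)), (u - 7)*(u + 3*sqrt(2))) = u - 7
(4) = 1
(5) = n + 7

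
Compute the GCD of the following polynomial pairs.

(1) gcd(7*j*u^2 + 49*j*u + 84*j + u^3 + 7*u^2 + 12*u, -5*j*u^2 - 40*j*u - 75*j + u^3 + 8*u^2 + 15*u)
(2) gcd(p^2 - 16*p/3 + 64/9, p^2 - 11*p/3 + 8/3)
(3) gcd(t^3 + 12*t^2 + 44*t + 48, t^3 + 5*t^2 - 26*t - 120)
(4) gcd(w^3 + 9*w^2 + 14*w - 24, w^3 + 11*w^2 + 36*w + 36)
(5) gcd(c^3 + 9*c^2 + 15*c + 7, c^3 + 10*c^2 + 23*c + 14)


(1) = u + 3
(2) = p - 8/3
(3) = t^2 + 10*t + 24
(4) = w + 6
(5) = c^2 + 8*c + 7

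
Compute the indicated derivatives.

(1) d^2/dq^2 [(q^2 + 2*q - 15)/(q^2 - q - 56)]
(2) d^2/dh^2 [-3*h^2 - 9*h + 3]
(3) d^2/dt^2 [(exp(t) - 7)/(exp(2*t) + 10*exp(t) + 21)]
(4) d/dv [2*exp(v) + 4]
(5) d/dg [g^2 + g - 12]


(1) = 6*(q^3 + 41*q^2 + 127*q + 723)/(q^6 - 3*q^5 - 165*q^4 + 335*q^3 + 9240*q^2 - 9408*q - 175616)
(2) = -6
(3) = (exp(4*t) - 38*exp(3*t) - 336*exp(2*t) - 322*exp(t) + 1911)*exp(t)/(exp(6*t) + 30*exp(5*t) + 363*exp(4*t) + 2260*exp(3*t) + 7623*exp(2*t) + 13230*exp(t) + 9261)
(4) = 2*exp(v)
(5) = 2*g + 1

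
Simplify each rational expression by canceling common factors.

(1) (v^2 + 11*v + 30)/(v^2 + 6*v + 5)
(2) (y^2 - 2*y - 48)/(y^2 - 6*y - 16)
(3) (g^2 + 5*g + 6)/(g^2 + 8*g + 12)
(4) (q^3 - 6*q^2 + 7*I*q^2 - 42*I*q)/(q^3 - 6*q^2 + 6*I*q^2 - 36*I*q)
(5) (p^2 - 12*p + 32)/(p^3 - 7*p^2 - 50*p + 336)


(1) = (v + 6)/(v + 1)
(2) = (y + 6)/(y + 2)
(3) = (g + 3)/(g + 6)
(4) = (q + 7*I)/(q + 6*I)
(5) = (p - 4)/(p^2 + p - 42)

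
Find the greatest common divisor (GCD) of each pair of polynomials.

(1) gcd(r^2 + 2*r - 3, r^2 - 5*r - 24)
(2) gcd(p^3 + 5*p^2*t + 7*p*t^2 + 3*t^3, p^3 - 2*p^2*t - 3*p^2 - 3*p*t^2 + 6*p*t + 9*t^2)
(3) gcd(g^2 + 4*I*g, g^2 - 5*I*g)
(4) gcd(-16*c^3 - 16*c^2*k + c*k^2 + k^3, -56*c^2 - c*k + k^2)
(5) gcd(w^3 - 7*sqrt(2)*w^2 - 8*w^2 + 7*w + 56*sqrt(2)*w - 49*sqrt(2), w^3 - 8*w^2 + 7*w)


(1) = gcd((r - 1)*(r + 3), (r - 8)*(r + 3)) = r + 3
(2) = gcd((p + t)^2*(p + 3*t), (p - 3)*(p - 3*t)*(p + t)) = p + t
(3) = g
(4) = 1
(5) = w^2 - 8*w + 7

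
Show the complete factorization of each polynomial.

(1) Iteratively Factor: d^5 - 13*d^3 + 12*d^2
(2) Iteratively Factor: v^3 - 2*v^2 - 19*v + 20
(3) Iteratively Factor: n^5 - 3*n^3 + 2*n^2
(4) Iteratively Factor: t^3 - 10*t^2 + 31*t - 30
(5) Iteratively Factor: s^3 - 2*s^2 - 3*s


(1) = (d - 1)*(d^4 + d^3 - 12*d^2) = (d - 3)*(d - 1)*(d^3 + 4*d^2) = (d - 3)*(d - 1)*(d + 4)*(d^2) = d*(d - 3)*(d - 1)*(d + 4)*(d)
(2) = (v - 1)*(v^2 - v - 20) = (v - 5)*(v - 1)*(v + 4)
(3) = (n - 1)*(n^4 + n^3 - 2*n^2) = n*(n - 1)*(n^3 + n^2 - 2*n) = n^2*(n - 1)*(n^2 + n - 2) = n^2*(n - 1)*(n + 2)*(n - 1)
(4) = (t - 2)*(t^2 - 8*t + 15) = (t - 3)*(t - 2)*(t - 5)
(5) = (s + 1)*(s^2 - 3*s) = (s - 3)*(s + 1)*(s)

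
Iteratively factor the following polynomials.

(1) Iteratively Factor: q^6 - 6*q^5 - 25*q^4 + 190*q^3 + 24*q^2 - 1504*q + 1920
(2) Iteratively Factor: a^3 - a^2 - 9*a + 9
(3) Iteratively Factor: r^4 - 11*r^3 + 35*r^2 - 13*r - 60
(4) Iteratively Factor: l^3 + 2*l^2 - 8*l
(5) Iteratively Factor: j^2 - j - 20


(1) = (q + 4)*(q^5 - 10*q^4 + 15*q^3 + 130*q^2 - 496*q + 480) = (q - 3)*(q + 4)*(q^4 - 7*q^3 - 6*q^2 + 112*q - 160) = (q - 3)*(q + 4)^2*(q^3 - 11*q^2 + 38*q - 40) = (q - 4)*(q - 3)*(q + 4)^2*(q^2 - 7*q + 10) = (q - 4)*(q - 3)*(q - 2)*(q + 4)^2*(q - 5)
(2) = (a - 1)*(a^2 - 9) = (a - 3)*(a - 1)*(a + 3)
(3) = (r - 4)*(r^3 - 7*r^2 + 7*r + 15) = (r - 4)*(r + 1)*(r^2 - 8*r + 15) = (r - 4)*(r - 3)*(r + 1)*(r - 5)
(4) = (l + 4)*(l^2 - 2*l) = (l - 2)*(l + 4)*(l)
(5) = (j + 4)*(j - 5)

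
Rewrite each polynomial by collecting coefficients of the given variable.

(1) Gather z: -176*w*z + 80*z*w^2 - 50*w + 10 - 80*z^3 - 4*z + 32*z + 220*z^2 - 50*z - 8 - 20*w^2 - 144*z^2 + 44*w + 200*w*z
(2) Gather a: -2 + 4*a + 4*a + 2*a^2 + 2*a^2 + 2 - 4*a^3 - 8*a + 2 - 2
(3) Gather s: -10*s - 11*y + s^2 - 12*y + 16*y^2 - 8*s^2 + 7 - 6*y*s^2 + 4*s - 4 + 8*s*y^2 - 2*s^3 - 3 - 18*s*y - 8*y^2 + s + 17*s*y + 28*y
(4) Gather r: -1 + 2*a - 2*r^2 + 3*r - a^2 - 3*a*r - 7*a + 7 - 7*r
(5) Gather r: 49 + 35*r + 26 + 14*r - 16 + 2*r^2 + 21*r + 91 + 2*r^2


(1) = -20*w^2 - 6*w - 80*z^3 + 76*z^2 + z*(80*w^2 + 24*w - 22) + 2
(2) = -4*a^3 + 4*a^2
(3) = -2*s^3 + s^2*(-6*y - 7) + s*(8*y^2 - y - 5) + 8*y^2 + 5*y
(4) = -a^2 - 5*a - 2*r^2 + r*(-3*a - 4) + 6
(5) = 4*r^2 + 70*r + 150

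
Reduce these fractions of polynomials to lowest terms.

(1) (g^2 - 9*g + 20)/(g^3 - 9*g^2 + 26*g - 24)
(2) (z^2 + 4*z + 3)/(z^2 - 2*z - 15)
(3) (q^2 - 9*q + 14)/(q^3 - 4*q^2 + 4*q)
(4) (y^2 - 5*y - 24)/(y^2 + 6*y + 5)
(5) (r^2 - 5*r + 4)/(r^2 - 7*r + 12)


(1) = (g - 5)/(g^2 - 5*g + 6)
(2) = (z + 1)/(z - 5)
(3) = (q - 7)/(q^2 - 2*q)
(4) = (y^2 - 5*y - 24)/(y^2 + 6*y + 5)
(5) = (r - 1)/(r - 3)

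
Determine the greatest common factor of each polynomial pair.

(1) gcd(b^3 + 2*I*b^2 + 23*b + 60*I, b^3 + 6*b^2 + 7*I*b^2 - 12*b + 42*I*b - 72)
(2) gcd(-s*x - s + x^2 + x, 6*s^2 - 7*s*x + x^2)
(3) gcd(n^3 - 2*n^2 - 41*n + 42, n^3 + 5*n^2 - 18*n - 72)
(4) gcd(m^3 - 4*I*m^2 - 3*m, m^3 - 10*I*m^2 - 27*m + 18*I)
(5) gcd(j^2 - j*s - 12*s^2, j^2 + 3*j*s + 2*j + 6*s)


(1) = gcd((b - 5*I)*(b + 3*I)*(b + 4*I), (b + 6)*(b + 3*I)*(b + 4*I)) = b^2 + 7*I*b - 12
(2) = gcd((-s + x)*(x + 1), (-6*s + x)*(-s + x)) = -s + x
(3) = n + 6
(4) = m^2 - 4*I*m - 3
(5) = j + 3*s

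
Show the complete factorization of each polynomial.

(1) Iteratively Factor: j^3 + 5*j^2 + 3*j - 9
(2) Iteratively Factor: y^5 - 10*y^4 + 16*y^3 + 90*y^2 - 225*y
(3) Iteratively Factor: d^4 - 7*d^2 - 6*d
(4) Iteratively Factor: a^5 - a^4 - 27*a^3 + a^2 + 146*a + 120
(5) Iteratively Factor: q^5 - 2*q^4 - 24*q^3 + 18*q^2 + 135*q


(1) = (j + 3)*(j^2 + 2*j - 3) = (j - 1)*(j + 3)*(j + 3)
(2) = (y - 5)*(y^4 - 5*y^3 - 9*y^2 + 45*y) = (y - 5)*(y - 3)*(y^3 - 2*y^2 - 15*y) = y*(y - 5)*(y - 3)*(y^2 - 2*y - 15) = y*(y - 5)^2*(y - 3)*(y + 3)
(3) = (d + 2)*(d^3 - 2*d^2 - 3*d) = (d - 3)*(d + 2)*(d^2 + d) = d*(d - 3)*(d + 2)*(d + 1)
(4) = (a - 5)*(a^4 + 4*a^3 - 7*a^2 - 34*a - 24) = (a - 5)*(a + 1)*(a^3 + 3*a^2 - 10*a - 24) = (a - 5)*(a + 1)*(a + 2)*(a^2 + a - 12) = (a - 5)*(a + 1)*(a + 2)*(a + 4)*(a - 3)
(5) = (q)*(q^4 - 2*q^3 - 24*q^2 + 18*q + 135) = q*(q - 3)*(q^3 + q^2 - 21*q - 45) = q*(q - 5)*(q - 3)*(q^2 + 6*q + 9) = q*(q - 5)*(q - 3)*(q + 3)*(q + 3)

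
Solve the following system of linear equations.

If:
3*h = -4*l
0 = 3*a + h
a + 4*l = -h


Then:
a = 0
h = 0
l = 0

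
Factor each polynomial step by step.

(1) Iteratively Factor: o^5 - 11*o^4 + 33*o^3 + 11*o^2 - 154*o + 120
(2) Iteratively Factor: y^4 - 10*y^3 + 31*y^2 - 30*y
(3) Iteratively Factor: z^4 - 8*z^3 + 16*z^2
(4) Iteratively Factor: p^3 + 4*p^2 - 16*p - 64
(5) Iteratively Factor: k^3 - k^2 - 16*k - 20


(1) = (o - 1)*(o^4 - 10*o^3 + 23*o^2 + 34*o - 120) = (o - 5)*(o - 1)*(o^3 - 5*o^2 - 2*o + 24) = (o - 5)*(o - 1)*(o + 2)*(o^2 - 7*o + 12) = (o - 5)*(o - 3)*(o - 1)*(o + 2)*(o - 4)
(2) = (y - 2)*(y^3 - 8*y^2 + 15*y) = (y - 5)*(y - 2)*(y^2 - 3*y) = y*(y - 5)*(y - 2)*(y - 3)
(3) = (z)*(z^3 - 8*z^2 + 16*z) = z*(z - 4)*(z^2 - 4*z) = z*(z - 4)^2*(z)
(4) = (p - 4)*(p^2 + 8*p + 16) = (p - 4)*(p + 4)*(p + 4)
(5) = (k - 5)*(k^2 + 4*k + 4) = (k - 5)*(k + 2)*(k + 2)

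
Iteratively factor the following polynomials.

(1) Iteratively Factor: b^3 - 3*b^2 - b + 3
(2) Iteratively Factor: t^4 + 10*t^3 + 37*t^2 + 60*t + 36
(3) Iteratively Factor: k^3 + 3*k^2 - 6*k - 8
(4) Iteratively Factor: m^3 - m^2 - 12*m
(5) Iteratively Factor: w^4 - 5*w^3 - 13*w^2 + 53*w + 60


(1) = (b - 1)*(b^2 - 2*b - 3) = (b - 3)*(b - 1)*(b + 1)
(2) = (t + 2)*(t^3 + 8*t^2 + 21*t + 18) = (t + 2)*(t + 3)*(t^2 + 5*t + 6) = (t + 2)*(t + 3)^2*(t + 2)
(3) = (k + 4)*(k^2 - k - 2) = (k - 2)*(k + 4)*(k + 1)
(4) = (m)*(m^2 - m - 12) = m*(m + 3)*(m - 4)
(5) = (w - 5)*(w^3 - 13*w - 12) = (w - 5)*(w - 4)*(w^2 + 4*w + 3) = (w - 5)*(w - 4)*(w + 3)*(w + 1)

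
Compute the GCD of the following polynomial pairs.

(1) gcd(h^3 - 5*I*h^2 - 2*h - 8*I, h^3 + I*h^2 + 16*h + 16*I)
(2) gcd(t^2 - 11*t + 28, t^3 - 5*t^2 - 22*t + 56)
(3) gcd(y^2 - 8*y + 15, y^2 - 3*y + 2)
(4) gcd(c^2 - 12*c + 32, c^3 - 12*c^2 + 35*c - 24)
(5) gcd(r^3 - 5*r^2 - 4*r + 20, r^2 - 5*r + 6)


(1) = h^2 - 3*I*h + 4
(2) = gcd((t - 7)*(t - 4), (t - 7)*(t - 2)*(t + 4)) = t - 7
(3) = 1
(4) = gcd((c - 8)*(c - 4), (c - 8)*(c - 3)*(c - 1)) = c - 8
(5) = r - 2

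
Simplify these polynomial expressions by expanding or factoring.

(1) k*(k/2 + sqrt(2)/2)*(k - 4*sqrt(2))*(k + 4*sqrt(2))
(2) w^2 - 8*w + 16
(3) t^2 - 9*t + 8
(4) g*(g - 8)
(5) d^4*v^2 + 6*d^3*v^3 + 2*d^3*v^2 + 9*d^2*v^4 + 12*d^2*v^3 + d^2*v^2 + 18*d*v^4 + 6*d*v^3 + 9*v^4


(1) = k^4/2 + sqrt(2)*k^3/2 - 16*k^2 - 16*sqrt(2)*k
(2) = (w - 4)^2
(3) = (t - 8)*(t - 1)
(4) = g^2 - 8*g
(5) = (d + 3*v)^2*(d*v + v)^2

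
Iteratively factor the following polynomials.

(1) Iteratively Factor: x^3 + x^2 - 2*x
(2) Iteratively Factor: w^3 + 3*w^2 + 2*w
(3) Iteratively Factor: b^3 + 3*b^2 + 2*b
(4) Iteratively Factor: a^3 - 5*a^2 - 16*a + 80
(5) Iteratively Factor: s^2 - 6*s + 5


(1) = (x + 2)*(x^2 - x) = x*(x + 2)*(x - 1)
(2) = (w)*(w^2 + 3*w + 2) = w*(w + 2)*(w + 1)
(3) = (b + 2)*(b^2 + b) = (b + 1)*(b + 2)*(b)
(4) = (a + 4)*(a^2 - 9*a + 20) = (a - 4)*(a + 4)*(a - 5)
(5) = (s - 1)*(s - 5)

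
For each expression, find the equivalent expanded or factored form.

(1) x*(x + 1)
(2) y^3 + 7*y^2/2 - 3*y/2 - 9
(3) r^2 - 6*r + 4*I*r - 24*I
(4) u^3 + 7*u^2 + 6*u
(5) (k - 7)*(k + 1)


(1) = x^2 + x
(2) = (y - 3/2)*(y + 2)*(y + 3)
(3) = (r - 6)*(r + 4*I)
(4) = u*(u + 1)*(u + 6)
(5) = k^2 - 6*k - 7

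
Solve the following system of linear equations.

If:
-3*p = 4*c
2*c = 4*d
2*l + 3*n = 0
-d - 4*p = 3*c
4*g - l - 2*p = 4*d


Then:
c = 0
d = 0
g = -3*n/8
l = -3*n/2
p = 0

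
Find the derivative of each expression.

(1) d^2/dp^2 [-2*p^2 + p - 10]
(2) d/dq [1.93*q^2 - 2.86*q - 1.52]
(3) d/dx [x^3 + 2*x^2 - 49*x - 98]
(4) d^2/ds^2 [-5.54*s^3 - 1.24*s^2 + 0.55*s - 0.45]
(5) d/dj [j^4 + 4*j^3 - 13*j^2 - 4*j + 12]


(1) = -4
(2) = 3.86*q - 2.86
(3) = 3*x^2 + 4*x - 49
(4) = -33.24*s - 2.48
(5) = 4*j^3 + 12*j^2 - 26*j - 4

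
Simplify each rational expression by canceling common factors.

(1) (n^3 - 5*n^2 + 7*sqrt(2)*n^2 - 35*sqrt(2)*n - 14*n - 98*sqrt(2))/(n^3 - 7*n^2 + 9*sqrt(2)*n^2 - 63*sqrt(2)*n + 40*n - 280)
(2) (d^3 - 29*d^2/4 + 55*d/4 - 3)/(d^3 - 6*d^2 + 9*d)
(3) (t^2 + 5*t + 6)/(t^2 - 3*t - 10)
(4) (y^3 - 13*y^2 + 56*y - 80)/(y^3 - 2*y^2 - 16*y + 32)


(1) = (n^2 + n*(2 + 7*sqrt(2)) + 14*sqrt(2))/(n^2 + 9*sqrt(2)*n + 40)
(2) = (4*d^2 - 17*d + 4)/(4*d^2 - 12*d)
(3) = (t + 3)/(t - 5)
(4) = (y^2 - 9*y + 20)/(y^2 + 2*y - 8)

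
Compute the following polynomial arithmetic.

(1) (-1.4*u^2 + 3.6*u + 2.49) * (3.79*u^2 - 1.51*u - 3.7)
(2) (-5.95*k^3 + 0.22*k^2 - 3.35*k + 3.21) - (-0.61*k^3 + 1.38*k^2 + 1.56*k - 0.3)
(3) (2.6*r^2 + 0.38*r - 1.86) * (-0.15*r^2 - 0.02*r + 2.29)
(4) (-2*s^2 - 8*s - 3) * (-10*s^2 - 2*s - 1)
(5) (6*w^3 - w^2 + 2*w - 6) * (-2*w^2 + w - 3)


(1) = -5.306*u^4 + 15.758*u^3 + 9.1811*u^2 - 17.0799*u - 9.213
(2) = -5.34*k^3 - 1.16*k^2 - 4.91*k + 3.51
(3) = -0.39*r^4 - 0.109*r^3 + 6.2254*r^2 + 0.9074*r - 4.2594
(4) = 20*s^4 + 84*s^3 + 48*s^2 + 14*s + 3
(5) = -12*w^5 + 8*w^4 - 23*w^3 + 17*w^2 - 12*w + 18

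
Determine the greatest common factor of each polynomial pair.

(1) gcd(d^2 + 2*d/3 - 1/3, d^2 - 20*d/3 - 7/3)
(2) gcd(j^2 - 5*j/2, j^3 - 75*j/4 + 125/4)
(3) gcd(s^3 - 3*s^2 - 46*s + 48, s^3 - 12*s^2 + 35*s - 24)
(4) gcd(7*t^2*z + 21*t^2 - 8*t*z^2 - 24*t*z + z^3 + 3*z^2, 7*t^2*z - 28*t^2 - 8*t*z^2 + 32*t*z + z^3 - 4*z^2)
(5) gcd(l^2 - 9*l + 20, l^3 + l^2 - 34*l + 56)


(1) = gcd((d - 1/3)*(d + 1), (d - 7)*(d + 1/3)) = 1
(2) = j - 5/2
(3) = gcd((s - 8)*(s - 1)*(s + 6), (s - 8)*(s - 3)*(s - 1)) = s^2 - 9*s + 8
(4) = gcd((-7*t + z)*(-t + z)*(z + 3), (-7*t + z)*(-t + z)*(z - 4)) = 7*t^2 - 8*t*z + z^2
(5) = l - 4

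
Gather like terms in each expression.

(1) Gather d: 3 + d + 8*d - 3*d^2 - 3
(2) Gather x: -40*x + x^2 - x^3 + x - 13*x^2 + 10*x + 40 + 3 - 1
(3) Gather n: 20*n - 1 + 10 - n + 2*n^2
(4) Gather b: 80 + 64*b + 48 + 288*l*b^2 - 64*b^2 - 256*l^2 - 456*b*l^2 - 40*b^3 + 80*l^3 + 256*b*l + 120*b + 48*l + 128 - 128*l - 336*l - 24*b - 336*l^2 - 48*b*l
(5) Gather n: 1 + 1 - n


(1) = -3*d^2 + 9*d
(2) = -x^3 - 12*x^2 - 29*x + 42
(3) = 2*n^2 + 19*n + 9
(4) = -40*b^3 + b^2*(288*l - 64) + b*(-456*l^2 + 208*l + 160) + 80*l^3 - 592*l^2 - 416*l + 256
(5) = 2 - n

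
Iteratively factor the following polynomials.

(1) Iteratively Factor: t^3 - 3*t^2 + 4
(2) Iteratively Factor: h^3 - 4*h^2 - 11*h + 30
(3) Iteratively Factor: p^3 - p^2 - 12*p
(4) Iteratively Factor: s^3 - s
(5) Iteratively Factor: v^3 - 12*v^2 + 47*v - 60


(1) = (t + 1)*(t^2 - 4*t + 4) = (t - 2)*(t + 1)*(t - 2)
(2) = (h + 3)*(h^2 - 7*h + 10) = (h - 2)*(h + 3)*(h - 5)
(3) = (p + 3)*(p^2 - 4*p) = (p - 4)*(p + 3)*(p)
(4) = (s - 1)*(s^2 + s) = s*(s - 1)*(s + 1)
(5) = (v - 4)*(v^2 - 8*v + 15) = (v - 4)*(v - 3)*(v - 5)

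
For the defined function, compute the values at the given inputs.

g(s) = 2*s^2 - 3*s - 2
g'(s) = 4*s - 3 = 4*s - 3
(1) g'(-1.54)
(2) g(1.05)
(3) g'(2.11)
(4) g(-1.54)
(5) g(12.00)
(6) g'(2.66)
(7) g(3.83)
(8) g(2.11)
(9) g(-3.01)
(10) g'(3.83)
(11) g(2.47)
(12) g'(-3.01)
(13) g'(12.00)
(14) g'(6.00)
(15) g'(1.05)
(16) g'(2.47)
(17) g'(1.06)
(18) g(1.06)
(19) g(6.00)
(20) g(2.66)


(1) = -9.16
(2) = -2.95
(3) = 5.44
(4) = 7.36
(5) = 250.00
(6) = 7.64
(7) = 15.85
(8) = 0.57
(9) = 25.15
(10) = 12.32
(11) = 2.79
(12) = -15.04
(13) = 45.00
(14) = 21.00
(15) = 1.20
(16) = 6.88
(17) = 1.24
(18) = -2.93
(19) = 52.00
(20) = 4.17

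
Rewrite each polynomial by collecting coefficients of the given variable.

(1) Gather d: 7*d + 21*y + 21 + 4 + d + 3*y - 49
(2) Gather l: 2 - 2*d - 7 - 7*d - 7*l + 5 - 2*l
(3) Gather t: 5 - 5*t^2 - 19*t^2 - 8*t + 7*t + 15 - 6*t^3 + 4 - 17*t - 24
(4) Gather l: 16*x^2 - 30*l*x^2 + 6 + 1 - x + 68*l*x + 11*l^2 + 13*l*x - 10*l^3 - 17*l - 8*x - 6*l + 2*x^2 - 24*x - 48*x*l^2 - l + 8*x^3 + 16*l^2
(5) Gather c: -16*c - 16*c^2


(1) = 8*d + 24*y - 24
(2) = -9*d - 9*l
(3) = -6*t^3 - 24*t^2 - 18*t
(4) = -10*l^3 + l^2*(27 - 48*x) + l*(-30*x^2 + 81*x - 24) + 8*x^3 + 18*x^2 - 33*x + 7
(5) = -16*c^2 - 16*c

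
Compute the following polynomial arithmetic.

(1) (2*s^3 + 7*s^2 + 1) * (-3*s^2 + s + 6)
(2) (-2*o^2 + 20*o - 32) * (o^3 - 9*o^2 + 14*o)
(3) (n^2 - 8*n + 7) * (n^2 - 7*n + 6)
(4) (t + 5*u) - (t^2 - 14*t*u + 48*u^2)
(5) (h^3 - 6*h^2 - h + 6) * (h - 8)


(1) = -6*s^5 - 19*s^4 + 19*s^3 + 39*s^2 + s + 6
(2) = -2*o^5 + 38*o^4 - 240*o^3 + 568*o^2 - 448*o
(3) = n^4 - 15*n^3 + 69*n^2 - 97*n + 42
(4) = -t^2 + 14*t*u + t - 48*u^2 + 5*u
(5) = h^4 - 14*h^3 + 47*h^2 + 14*h - 48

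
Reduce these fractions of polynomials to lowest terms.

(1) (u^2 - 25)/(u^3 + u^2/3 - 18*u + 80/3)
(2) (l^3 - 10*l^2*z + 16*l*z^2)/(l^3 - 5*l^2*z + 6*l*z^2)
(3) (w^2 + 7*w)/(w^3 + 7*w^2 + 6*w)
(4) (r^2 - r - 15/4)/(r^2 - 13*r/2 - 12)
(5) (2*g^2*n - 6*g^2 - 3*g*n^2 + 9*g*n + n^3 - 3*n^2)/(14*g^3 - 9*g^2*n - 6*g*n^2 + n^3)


(1) = (3*u - 15)/(3*u^2 - 14*u + 16)
(2) = (-l + 8*z)/(-l + 3*z)
(3) = (w + 7)/(w^2 + 7*w + 6)
(4) = (2*r - 5)/(2*r - 16)
(5) = (2*g*n - 6*g - n^2 + 3*n)/(14*g^2 + 5*g*n - n^2)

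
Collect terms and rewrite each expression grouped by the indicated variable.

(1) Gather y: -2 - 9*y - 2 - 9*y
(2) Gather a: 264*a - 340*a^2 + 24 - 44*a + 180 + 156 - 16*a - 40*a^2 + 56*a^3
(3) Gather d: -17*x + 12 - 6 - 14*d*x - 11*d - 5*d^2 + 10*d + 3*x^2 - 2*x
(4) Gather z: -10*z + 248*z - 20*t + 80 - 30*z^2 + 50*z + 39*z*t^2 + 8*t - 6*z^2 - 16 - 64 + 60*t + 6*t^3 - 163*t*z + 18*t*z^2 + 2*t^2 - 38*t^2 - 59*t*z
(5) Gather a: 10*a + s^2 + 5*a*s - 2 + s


(1) = -18*y - 4
(2) = 56*a^3 - 380*a^2 + 204*a + 360
(3) = -5*d^2 + d*(-14*x - 1) + 3*x^2 - 19*x + 6
(4) = 6*t^3 - 36*t^2 + 48*t + z^2*(18*t - 36) + z*(39*t^2 - 222*t + 288)
(5) = a*(5*s + 10) + s^2 + s - 2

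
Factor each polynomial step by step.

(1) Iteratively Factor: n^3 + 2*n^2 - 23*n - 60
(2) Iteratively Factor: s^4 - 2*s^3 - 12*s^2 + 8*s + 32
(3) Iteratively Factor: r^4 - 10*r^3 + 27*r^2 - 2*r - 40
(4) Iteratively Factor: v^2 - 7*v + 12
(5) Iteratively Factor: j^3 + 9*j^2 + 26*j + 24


(1) = (n - 5)*(n^2 + 7*n + 12) = (n - 5)*(n + 4)*(n + 3)
(2) = (s - 2)*(s^3 - 12*s - 16) = (s - 2)*(s + 2)*(s^2 - 2*s - 8) = (s - 2)*(s + 2)^2*(s - 4)
(3) = (r - 4)*(r^3 - 6*r^2 + 3*r + 10) = (r - 4)*(r - 2)*(r^2 - 4*r - 5) = (r - 4)*(r - 2)*(r + 1)*(r - 5)
(4) = (v - 4)*(v - 3)
(5) = (j + 2)*(j^2 + 7*j + 12) = (j + 2)*(j + 4)*(j + 3)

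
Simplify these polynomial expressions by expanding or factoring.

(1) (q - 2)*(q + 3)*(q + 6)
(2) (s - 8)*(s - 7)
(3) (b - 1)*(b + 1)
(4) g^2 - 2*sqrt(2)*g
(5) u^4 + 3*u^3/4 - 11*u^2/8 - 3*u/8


(1) = q^3 + 7*q^2 - 36
(2) = s^2 - 15*s + 56
(3) = b^2 - 1
(4) = g*(g - 2*sqrt(2))
(5) = u*(u - 1)*(u + 1/4)*(u + 3/2)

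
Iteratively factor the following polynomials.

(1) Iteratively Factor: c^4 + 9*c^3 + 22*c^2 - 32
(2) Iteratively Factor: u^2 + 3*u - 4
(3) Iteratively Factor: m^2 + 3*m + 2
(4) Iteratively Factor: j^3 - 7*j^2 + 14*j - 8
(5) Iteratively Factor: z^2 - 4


(1) = (c + 2)*(c^3 + 7*c^2 + 8*c - 16) = (c + 2)*(c + 4)*(c^2 + 3*c - 4) = (c + 2)*(c + 4)^2*(c - 1)
(2) = (u + 4)*(u - 1)
(3) = (m + 2)*(m + 1)
(4) = (j - 1)*(j^2 - 6*j + 8) = (j - 2)*(j - 1)*(j - 4)
(5) = (z + 2)*(z - 2)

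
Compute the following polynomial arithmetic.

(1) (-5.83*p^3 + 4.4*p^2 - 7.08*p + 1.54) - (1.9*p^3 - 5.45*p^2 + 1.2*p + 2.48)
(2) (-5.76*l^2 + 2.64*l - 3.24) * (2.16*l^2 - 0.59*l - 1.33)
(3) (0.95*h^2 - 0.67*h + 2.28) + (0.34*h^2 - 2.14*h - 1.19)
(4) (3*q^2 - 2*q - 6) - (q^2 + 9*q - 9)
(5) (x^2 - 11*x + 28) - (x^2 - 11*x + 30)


(1) = -7.73*p^3 + 9.85*p^2 - 8.28*p - 0.94
(2) = -12.4416*l^4 + 9.1008*l^3 - 0.8952*l^2 - 1.5996*l + 4.3092
(3) = 1.29*h^2 - 2.81*h + 1.09
(4) = 2*q^2 - 11*q + 3
(5) = -2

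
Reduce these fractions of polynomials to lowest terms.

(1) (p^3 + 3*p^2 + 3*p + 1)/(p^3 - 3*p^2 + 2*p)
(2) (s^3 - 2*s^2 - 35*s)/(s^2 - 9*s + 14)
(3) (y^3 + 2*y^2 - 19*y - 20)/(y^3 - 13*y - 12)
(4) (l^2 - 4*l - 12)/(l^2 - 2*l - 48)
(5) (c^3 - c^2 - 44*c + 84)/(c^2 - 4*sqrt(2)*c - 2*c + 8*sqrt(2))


(1) = (p^3 + 3*p^2 + 3*p + 1)/(p^3 - 3*p^2 + 2*p)
(2) = (s^2 + 5*s)/(s - 2)
(3) = (y + 5)/(y + 3)
(4) = (l^2 - 4*l - 12)/(l^2 - 2*l - 48)
(5) = (c^2 + c - 42)/(c - 4*sqrt(2))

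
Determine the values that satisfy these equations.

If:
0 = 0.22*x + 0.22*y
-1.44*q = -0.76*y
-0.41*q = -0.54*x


Then:
q = 0.00
x = 0.00
y = 0.00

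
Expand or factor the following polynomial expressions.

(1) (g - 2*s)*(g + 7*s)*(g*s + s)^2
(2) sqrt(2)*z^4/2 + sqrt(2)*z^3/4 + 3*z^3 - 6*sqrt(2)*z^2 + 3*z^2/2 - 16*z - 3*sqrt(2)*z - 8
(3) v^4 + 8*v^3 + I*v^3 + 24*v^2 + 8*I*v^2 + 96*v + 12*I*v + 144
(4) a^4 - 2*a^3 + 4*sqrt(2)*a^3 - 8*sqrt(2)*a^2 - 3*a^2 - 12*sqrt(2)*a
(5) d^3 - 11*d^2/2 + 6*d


(1) = g^4*s^2 + 5*g^3*s^3 + 2*g^3*s^2 - 14*g^2*s^4 + 10*g^2*s^3 + g^2*s^2 - 28*g*s^4 + 5*g*s^3 - 14*s^4
(2) = (z + 1/2)*(z - 2*sqrt(2))*(z + 4*sqrt(2))*(sqrt(2)*z/2 + 1)
(3) = (v + 2)*(v + 6)*(v - 3*I)*(v + 4*I)
(4) = a*(a - 3)*(a + 1)*(a + 4*sqrt(2))
(5) = d*(d - 4)*(d - 3/2)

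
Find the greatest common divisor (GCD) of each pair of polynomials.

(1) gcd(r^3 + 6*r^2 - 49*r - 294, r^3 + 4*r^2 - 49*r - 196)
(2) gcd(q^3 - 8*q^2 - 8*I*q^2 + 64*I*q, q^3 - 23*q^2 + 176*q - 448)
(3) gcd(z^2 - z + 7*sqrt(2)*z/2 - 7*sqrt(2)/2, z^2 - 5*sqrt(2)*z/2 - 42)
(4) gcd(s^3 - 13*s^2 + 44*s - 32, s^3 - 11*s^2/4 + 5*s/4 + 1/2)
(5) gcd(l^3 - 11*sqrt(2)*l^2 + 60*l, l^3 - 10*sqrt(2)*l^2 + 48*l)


(1) = r^2 - 49
(2) = q - 8
(3) = z + 7*sqrt(2)/2
(4) = s - 1
(5) = gcd(l*(l - 6*sqrt(2))*(l - 5*sqrt(2)), l*(l - 6*sqrt(2))*(l - 4*sqrt(2))) = l^2 - 6*sqrt(2)*l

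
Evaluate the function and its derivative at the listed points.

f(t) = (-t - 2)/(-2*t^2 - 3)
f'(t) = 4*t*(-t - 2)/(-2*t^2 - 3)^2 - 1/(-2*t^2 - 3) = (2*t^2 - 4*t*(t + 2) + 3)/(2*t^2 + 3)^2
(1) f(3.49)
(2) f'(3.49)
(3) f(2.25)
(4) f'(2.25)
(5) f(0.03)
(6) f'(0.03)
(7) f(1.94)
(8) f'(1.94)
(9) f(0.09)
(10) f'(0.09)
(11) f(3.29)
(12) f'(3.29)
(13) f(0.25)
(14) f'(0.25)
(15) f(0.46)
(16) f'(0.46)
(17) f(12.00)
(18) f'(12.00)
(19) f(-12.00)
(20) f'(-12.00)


(1) = 0.20
(2) = -0.07
(3) = 0.32
(4) = -0.15
(5) = 0.68
(6) = 0.31
(7) = 0.37
(8) = -0.18
(9) = 0.69
(10) = 0.25
(11) = 0.21
(12) = -0.07
(13) = 0.72
(14) = 0.09
(15) = 0.72
(16) = -0.09
(17) = 0.05
(18) = -0.00
(19) = -0.03
(20) = -0.00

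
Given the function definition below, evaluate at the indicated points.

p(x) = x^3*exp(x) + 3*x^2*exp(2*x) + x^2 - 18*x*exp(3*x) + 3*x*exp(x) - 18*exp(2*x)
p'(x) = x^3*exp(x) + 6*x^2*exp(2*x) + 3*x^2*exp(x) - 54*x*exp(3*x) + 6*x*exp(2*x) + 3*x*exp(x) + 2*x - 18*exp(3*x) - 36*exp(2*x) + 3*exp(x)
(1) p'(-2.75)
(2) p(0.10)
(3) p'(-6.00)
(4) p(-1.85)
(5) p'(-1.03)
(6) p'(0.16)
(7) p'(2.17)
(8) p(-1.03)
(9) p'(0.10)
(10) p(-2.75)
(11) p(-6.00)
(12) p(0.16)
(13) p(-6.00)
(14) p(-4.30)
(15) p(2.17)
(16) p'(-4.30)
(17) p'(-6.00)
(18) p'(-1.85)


(1) = -5.71
(2) = -24.04
(3) = -12.30
(4) = 1.49
(5) = -4.20
(6) = -86.60
(7) = -90112.13
(8) = -1.48
(9) = -70.87
(10) = 5.74
(11) = 35.42
(12) = -28.74
(13) = 35.42
(14) = 17.24
(15) = -26387.43
(16) = -9.05
(17) = -12.30
(18) = -3.82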